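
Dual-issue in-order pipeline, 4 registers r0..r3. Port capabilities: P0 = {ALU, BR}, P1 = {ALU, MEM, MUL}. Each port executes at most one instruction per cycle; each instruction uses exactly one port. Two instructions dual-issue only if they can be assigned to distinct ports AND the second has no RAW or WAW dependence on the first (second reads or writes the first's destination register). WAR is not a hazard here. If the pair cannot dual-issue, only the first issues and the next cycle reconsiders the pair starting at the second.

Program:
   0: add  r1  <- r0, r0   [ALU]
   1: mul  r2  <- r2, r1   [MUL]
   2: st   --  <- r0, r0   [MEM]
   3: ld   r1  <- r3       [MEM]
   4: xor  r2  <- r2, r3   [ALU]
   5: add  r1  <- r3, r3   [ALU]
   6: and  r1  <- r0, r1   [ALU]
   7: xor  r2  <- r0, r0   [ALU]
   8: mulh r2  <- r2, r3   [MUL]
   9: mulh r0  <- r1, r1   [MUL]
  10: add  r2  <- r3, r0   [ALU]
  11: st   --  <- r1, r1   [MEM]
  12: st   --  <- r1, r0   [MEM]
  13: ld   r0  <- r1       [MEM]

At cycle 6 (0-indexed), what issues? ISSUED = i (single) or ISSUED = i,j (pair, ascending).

ISSUED = 8

[0] i0  add.ALU  -- RAW r1
[1] i1  mul.MUL  -- no-port MUL/MEM
[2] i2  st.MEM  -- no-port MEM/MEM
[3] i3&i4  ld.MEM xor.ALU  -- dual
[4] i5  add.ALU  -- RAW+WAW r1
[5] i6&i7  and.ALU xor.ALU  -- dual
[6] i8  mulh.MUL  -- no-port MUL/MUL
[7] i9  mulh.MUL  -- RAW r0
[8] i10&i11  add.ALU st.MEM  -- dual
[9] i12  st.MEM  -- no-port MEM/MEM
[10] i13  ld.MEM  -- tail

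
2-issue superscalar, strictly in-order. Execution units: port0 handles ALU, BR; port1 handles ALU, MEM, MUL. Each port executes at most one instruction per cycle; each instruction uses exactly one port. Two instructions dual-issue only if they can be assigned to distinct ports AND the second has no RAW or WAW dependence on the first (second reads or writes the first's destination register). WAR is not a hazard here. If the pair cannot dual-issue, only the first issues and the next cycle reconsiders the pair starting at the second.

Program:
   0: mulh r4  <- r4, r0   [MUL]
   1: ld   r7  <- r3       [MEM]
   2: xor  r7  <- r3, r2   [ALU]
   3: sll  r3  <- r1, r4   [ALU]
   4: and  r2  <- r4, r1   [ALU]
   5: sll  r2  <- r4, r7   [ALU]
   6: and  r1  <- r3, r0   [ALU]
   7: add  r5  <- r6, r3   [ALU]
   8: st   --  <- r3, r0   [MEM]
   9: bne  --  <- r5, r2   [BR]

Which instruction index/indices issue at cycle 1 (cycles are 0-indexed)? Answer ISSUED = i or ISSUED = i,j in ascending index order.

0. mulh.MUL @i0  | no-port MUL/MEM
1. ld.MEM @i1  | WAW r7
2. xor.ALU/sll.ALU @i2&i3  | pair
3. and.ALU @i4  | WAW r2
4. sll.ALU/and.ALU @i5&i6  | pair
5. add.ALU/st.MEM @i7&i8  | pair
6. bne.BR @i9  | tail

ISSUED = 1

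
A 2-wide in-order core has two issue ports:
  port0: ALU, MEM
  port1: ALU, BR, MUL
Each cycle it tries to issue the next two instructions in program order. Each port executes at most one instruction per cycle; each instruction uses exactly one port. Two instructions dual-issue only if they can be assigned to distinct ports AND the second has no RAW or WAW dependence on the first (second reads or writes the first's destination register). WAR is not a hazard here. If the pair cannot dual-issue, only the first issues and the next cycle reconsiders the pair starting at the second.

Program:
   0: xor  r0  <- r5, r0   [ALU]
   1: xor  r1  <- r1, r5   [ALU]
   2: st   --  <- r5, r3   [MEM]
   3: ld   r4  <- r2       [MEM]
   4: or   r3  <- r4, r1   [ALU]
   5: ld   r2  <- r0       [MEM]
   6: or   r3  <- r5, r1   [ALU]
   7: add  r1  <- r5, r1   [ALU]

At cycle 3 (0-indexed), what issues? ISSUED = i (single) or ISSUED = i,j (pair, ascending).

t=0 i0+i1:xor.ALU;xor.ALU ; 2-wide
t=1 i2:st.MEM ; no-port MEM/MEM
t=2 i3:ld.MEM ; RAW r4
t=3 i4+i5:or.ALU;ld.MEM ; 2-wide
t=4 i6+i7:or.ALU;add.ALU ; 2-wide

ISSUED = 4,5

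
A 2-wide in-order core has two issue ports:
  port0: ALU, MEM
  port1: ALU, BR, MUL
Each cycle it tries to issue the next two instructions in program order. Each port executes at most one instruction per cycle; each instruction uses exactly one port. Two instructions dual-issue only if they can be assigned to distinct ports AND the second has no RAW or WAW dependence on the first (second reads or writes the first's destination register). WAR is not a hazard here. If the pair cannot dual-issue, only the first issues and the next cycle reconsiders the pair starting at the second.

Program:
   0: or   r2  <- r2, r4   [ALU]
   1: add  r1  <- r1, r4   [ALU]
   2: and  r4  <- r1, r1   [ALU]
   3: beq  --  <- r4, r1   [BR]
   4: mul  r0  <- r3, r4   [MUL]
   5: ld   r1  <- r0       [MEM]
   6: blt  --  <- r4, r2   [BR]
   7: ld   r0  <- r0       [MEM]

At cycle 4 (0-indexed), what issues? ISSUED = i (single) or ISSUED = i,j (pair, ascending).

ISSUED = 5,6

  cy0 -> i0,i1 (or;add) 2-wide
  cy1 -> i2 (and) RAW r4
  cy2 -> i3 (beq) no-port BR/MUL
  cy3 -> i4 (mul) RAW r0
  cy4 -> i5,i6 (ld;blt) 2-wide
  cy5 -> i7 (ld) tail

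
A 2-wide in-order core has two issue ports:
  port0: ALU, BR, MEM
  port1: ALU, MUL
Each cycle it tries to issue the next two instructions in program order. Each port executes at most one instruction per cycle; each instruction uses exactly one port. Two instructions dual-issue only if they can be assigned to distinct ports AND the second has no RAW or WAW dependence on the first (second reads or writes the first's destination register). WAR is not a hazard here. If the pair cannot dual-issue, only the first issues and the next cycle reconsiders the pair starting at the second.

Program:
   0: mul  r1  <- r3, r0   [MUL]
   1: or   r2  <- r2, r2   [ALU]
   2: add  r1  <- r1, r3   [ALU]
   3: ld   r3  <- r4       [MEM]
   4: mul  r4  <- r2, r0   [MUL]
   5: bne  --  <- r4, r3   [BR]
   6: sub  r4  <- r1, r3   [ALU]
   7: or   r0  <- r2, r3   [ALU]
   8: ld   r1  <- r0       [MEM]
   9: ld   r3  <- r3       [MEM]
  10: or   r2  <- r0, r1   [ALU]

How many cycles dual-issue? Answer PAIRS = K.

PAIRS = 4

c0: i0&i1 mul or  pair
c1: i2&i3 add ld  pair
c2: i4 mul  RAW r4
c3: i5&i6 bne sub  pair
c4: i7 or  RAW r0
c5: i8 ld  no-port MEM/MEM
c6: i9&i10 ld or  pair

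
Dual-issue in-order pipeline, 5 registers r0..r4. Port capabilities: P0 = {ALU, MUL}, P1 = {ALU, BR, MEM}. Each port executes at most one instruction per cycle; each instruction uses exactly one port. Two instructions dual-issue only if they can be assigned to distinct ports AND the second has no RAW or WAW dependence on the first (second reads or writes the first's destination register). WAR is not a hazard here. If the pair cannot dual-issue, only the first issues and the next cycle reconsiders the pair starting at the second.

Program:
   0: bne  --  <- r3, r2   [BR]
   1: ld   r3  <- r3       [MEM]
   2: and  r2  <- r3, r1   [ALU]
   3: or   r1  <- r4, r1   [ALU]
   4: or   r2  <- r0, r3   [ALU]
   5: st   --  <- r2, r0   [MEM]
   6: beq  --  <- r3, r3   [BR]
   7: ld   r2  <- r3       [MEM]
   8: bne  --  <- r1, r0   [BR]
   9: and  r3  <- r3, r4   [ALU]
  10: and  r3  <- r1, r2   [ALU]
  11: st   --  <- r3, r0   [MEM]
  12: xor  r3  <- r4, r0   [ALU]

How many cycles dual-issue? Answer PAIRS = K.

c0: i0 bne  no-port BR/MEM
c1: i1 ld  RAW r3
c2: i2+i3 and or  pair
c3: i4 or  RAW r2
c4: i5 st  no-port MEM/BR
c5: i6 beq  no-port BR/MEM
c6: i7 ld  no-port MEM/BR
c7: i8+i9 bne and  pair
c8: i10 and  RAW r3
c9: i11+i12 st xor  pair

PAIRS = 3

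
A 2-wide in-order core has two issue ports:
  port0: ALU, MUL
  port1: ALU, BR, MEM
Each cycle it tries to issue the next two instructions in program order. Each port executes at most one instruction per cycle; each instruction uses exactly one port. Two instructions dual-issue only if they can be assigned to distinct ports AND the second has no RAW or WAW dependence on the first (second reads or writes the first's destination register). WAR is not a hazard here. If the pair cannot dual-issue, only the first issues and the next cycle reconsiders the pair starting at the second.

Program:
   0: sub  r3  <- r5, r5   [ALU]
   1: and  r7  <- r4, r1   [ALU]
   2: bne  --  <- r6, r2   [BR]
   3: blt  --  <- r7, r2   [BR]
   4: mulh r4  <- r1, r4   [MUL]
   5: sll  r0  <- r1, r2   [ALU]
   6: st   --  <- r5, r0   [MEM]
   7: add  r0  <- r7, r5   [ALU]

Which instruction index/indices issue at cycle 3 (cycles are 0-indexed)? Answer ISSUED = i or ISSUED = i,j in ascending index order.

ISSUED = 5

0. sub.ALU and.ALU @i0,i1  | dual
1. bne.BR @i2  | no-port BR/BR
2. blt.BR mulh.MUL @i3,i4  | dual
3. sll.ALU @i5  | RAW r0
4. st.MEM add.ALU @i6,i7  | dual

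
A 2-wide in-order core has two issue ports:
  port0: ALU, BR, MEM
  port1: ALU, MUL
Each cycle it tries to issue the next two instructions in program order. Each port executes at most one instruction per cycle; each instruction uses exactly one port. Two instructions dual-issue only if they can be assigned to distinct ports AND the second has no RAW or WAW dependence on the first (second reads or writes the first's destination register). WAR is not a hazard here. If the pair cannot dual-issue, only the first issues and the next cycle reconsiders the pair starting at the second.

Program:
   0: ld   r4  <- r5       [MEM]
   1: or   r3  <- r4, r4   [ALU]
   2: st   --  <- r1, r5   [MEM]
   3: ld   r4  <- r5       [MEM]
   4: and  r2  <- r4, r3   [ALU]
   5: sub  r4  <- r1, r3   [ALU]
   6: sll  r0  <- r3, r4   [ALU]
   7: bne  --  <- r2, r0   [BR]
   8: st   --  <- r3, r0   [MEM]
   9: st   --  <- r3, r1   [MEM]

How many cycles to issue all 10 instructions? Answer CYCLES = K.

0. ld.MEM @i0  | RAW r4
1. or.ALU st.MEM @i1&i2  | pair
2. ld.MEM @i3  | RAW r4
3. and.ALU sub.ALU @i4&i5  | pair
4. sll.ALU @i6  | RAW r0
5. bne.BR @i7  | no-port BR/MEM
6. st.MEM @i8  | no-port MEM/MEM
7. st.MEM @i9  | tail

CYCLES = 8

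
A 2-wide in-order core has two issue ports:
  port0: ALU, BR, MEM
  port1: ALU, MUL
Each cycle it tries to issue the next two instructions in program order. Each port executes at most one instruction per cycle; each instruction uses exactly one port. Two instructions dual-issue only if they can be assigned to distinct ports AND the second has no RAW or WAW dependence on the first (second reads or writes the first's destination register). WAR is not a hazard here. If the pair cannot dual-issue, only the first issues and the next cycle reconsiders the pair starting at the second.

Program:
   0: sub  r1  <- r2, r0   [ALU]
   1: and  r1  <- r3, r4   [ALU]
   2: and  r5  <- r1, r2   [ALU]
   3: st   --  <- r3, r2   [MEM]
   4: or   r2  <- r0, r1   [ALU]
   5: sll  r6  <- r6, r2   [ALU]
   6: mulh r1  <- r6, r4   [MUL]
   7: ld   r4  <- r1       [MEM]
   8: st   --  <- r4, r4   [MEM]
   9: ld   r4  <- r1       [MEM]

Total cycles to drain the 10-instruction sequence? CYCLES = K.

CYCLES = 9

0. sub.ALU @i0  | WAW r1
1. and.ALU @i1  | RAW r1
2. and.ALU;st.MEM @i2/i3  | pair
3. or.ALU @i4  | RAW r2
4. sll.ALU @i5  | RAW r6
5. mulh.MUL @i6  | RAW r1
6. ld.MEM @i7  | no-port MEM/MEM
7. st.MEM @i8  | no-port MEM/MEM
8. ld.MEM @i9  | tail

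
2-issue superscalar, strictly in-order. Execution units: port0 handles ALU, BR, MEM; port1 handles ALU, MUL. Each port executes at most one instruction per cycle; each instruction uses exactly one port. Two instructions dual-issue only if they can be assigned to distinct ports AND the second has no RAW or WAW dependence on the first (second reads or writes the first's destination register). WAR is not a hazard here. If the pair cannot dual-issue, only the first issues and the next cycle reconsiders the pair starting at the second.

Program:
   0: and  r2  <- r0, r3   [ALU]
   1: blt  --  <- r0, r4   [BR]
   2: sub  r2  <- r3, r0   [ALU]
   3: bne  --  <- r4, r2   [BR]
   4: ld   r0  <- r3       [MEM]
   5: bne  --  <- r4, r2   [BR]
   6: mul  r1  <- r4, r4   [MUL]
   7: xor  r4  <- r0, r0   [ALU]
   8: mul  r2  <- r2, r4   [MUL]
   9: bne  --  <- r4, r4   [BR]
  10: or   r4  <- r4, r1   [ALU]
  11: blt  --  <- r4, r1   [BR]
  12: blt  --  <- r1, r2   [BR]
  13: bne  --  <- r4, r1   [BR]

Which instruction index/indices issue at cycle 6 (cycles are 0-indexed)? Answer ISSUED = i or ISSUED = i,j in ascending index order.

t=0 i0,i1:and.ALU+blt.BR ; 2-wide
t=1 i2:sub.ALU ; RAW r2
t=2 i3:bne.BR ; no-port BR/MEM
t=3 i4:ld.MEM ; no-port MEM/BR
t=4 i5,i6:bne.BR+mul.MUL ; 2-wide
t=5 i7:xor.ALU ; RAW r4
t=6 i8,i9:mul.MUL+bne.BR ; 2-wide
t=7 i10:or.ALU ; RAW r4
t=8 i11:blt.BR ; no-port BR/BR
t=9 i12:blt.BR ; no-port BR/BR
t=10 i13:bne.BR ; tail

ISSUED = 8,9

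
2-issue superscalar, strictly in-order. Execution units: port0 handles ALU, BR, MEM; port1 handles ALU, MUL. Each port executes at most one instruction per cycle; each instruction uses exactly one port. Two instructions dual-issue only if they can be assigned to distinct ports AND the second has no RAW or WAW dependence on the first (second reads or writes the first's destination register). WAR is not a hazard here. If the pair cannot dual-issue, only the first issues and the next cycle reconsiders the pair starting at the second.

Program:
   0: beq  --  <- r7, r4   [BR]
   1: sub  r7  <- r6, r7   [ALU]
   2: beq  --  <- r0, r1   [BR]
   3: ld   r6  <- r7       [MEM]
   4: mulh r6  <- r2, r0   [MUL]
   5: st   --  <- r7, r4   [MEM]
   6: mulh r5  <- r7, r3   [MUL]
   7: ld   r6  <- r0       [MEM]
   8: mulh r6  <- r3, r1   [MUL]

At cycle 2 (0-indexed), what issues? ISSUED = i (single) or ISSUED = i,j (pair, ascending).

[0] i0&i1  beq sub  -- 2-wide
[1] i2  beq  -- no-port BR/MEM
[2] i3  ld  -- WAW r6
[3] i4&i5  mulh st  -- 2-wide
[4] i6&i7  mulh ld  -- 2-wide
[5] i8  mulh  -- tail

ISSUED = 3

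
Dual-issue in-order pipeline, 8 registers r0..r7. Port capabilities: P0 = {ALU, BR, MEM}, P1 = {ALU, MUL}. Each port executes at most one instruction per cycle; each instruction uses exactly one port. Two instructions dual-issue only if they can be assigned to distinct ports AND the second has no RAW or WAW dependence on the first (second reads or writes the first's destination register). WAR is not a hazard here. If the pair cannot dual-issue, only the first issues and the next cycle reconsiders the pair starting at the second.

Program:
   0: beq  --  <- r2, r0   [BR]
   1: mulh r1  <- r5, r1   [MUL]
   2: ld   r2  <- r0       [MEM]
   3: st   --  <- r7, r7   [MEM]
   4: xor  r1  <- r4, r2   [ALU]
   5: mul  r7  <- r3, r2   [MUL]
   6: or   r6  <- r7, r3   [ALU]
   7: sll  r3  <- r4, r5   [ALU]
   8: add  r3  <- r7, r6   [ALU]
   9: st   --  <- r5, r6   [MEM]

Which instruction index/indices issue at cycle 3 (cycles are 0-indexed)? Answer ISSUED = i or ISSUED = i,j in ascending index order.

ISSUED = 5

0. beq;mulh @i0,i1  | 2-wide
1. ld @i2  | no-port MEM/MEM
2. st;xor @i3,i4  | 2-wide
3. mul @i5  | RAW r7
4. or;sll @i6,i7  | 2-wide
5. add;st @i8,i9  | 2-wide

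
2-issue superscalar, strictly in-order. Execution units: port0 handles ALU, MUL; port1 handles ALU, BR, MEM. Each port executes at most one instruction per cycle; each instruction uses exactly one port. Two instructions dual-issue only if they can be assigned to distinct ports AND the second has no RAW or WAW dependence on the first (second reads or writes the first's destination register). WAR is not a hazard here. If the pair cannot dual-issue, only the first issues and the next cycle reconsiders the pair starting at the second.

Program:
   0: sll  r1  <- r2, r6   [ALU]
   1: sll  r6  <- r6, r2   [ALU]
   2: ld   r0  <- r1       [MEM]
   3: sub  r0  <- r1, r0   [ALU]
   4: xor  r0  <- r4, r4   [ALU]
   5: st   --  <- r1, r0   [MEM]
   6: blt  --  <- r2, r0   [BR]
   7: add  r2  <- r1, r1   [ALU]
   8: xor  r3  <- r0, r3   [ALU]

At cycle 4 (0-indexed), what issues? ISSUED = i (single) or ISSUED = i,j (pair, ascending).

  cy0 -> i0,i1 (sll+sll) 2-wide
  cy1 -> i2 (ld) RAW+WAW r0
  cy2 -> i3 (sub) WAW r0
  cy3 -> i4 (xor) RAW r0
  cy4 -> i5 (st) no-port MEM/BR
  cy5 -> i6,i7 (blt+add) 2-wide
  cy6 -> i8 (xor) tail

ISSUED = 5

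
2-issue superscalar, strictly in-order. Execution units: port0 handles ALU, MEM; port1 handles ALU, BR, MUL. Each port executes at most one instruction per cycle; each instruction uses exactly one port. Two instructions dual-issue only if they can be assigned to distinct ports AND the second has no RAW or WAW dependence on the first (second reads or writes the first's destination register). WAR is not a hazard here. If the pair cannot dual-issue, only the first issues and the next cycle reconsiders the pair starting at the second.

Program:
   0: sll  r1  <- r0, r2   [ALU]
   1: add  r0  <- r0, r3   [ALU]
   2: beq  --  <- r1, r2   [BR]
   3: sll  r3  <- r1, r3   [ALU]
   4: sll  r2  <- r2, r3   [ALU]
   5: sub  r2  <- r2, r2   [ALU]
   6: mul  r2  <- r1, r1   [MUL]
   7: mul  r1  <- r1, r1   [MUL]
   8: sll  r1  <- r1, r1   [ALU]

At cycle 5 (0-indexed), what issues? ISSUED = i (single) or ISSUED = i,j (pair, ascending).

ISSUED = 7

0. sll add @i0&i1  | 2-wide
1. beq sll @i2&i3  | 2-wide
2. sll @i4  | RAW+WAW r2
3. sub @i5  | WAW r2
4. mul @i6  | no-port MUL/MUL
5. mul @i7  | RAW+WAW r1
6. sll @i8  | tail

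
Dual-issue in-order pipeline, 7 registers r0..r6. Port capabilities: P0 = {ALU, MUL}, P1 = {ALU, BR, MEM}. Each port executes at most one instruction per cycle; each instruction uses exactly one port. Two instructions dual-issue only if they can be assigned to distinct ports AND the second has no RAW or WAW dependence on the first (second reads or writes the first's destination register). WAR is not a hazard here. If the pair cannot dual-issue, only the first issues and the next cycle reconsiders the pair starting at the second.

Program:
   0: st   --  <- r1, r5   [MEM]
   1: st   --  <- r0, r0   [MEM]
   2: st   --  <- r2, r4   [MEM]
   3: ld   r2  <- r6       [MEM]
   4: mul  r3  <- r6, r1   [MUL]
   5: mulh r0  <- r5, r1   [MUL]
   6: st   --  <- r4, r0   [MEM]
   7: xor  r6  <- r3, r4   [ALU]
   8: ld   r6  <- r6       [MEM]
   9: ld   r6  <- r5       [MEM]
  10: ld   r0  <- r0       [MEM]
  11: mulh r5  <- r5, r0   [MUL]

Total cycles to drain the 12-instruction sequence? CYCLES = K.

CYCLES = 10

0. st.MEM @i0  | no-port MEM/MEM
1. st.MEM @i1  | no-port MEM/MEM
2. st.MEM @i2  | no-port MEM/MEM
3. ld.MEM/mul.MUL @i3+i4  | dual
4. mulh.MUL @i5  | RAW r0
5. st.MEM/xor.ALU @i6+i7  | dual
6. ld.MEM @i8  | no-port MEM/MEM
7. ld.MEM @i9  | no-port MEM/MEM
8. ld.MEM @i10  | RAW r0
9. mulh.MUL @i11  | tail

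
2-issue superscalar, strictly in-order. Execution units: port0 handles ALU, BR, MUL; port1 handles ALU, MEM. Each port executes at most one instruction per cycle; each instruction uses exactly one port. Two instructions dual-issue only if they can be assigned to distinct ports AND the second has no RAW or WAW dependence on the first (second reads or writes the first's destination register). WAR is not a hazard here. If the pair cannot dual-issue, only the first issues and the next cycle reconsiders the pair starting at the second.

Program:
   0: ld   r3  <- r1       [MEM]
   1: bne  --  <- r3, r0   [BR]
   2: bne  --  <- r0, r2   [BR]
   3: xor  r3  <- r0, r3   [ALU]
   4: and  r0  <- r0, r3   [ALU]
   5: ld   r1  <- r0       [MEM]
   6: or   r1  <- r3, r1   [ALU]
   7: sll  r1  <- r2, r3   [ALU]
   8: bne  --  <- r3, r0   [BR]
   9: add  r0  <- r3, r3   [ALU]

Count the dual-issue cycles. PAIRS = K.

PAIRS = 2

0. ld.MEM @i0  | RAW r3
1. bne.BR @i1  | no-port BR/BR
2. bne.BR/xor.ALU @i2/i3  | pair
3. and.ALU @i4  | RAW r0
4. ld.MEM @i5  | RAW+WAW r1
5. or.ALU @i6  | WAW r1
6. sll.ALU/bne.BR @i7/i8  | pair
7. add.ALU @i9  | tail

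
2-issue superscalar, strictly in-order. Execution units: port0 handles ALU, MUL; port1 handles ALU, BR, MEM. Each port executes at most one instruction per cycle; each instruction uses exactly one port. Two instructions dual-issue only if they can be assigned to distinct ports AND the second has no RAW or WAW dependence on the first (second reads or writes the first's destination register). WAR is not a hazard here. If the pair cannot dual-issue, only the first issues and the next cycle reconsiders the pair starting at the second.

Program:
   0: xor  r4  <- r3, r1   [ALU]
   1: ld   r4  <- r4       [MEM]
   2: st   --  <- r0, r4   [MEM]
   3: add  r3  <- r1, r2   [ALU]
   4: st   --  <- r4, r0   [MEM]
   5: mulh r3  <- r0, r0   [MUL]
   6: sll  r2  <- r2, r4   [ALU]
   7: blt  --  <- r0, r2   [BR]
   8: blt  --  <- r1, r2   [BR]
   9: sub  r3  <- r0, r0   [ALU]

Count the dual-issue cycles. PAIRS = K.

t=0 i0:xor.ALU ; RAW+WAW r4
t=1 i1:ld.MEM ; no-port MEM/MEM
t=2 i2+i3:st.MEM add.ALU ; pair
t=3 i4+i5:st.MEM mulh.MUL ; pair
t=4 i6:sll.ALU ; RAW r2
t=5 i7:blt.BR ; no-port BR/BR
t=6 i8+i9:blt.BR sub.ALU ; pair

PAIRS = 3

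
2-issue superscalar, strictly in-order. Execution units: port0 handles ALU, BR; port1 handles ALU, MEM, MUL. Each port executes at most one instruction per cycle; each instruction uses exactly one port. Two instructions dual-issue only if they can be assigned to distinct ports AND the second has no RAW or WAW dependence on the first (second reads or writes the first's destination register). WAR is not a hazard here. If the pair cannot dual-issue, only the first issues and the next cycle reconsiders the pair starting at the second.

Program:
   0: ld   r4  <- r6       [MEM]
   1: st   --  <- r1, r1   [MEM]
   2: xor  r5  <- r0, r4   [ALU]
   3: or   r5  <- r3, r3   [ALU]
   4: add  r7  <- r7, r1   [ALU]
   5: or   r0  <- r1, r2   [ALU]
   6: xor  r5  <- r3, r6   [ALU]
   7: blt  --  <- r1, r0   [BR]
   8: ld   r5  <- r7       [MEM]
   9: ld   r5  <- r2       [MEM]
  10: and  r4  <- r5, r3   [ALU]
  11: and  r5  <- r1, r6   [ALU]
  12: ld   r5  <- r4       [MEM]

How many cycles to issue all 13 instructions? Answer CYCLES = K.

CYCLES = 8

  cy0 -> i0 (ld) no-port MEM/MEM
  cy1 -> i1+i2 (st;xor) pair
  cy2 -> i3+i4 (or;add) pair
  cy3 -> i5+i6 (or;xor) pair
  cy4 -> i7+i8 (blt;ld) pair
  cy5 -> i9 (ld) RAW r5
  cy6 -> i10+i11 (and;and) pair
  cy7 -> i12 (ld) tail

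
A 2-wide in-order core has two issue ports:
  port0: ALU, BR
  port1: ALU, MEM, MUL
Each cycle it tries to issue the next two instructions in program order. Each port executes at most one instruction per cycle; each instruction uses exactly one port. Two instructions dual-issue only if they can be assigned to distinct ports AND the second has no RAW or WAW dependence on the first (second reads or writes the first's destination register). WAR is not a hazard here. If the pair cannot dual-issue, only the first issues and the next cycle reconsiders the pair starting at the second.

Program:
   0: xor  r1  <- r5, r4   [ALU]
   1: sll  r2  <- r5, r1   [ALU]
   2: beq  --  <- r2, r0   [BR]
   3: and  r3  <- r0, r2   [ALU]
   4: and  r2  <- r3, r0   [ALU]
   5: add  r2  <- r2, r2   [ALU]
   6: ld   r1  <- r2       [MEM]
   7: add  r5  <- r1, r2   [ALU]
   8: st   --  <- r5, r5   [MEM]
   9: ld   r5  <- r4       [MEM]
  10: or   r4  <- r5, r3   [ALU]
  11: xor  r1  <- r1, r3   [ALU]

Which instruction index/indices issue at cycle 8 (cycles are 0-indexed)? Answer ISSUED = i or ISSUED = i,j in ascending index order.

ISSUED = 9

  cy0 -> i0 (xor) RAW r1
  cy1 -> i1 (sll) RAW r2
  cy2 -> i2+i3 (beq/and) 2-wide
  cy3 -> i4 (and) RAW+WAW r2
  cy4 -> i5 (add) RAW r2
  cy5 -> i6 (ld) RAW r1
  cy6 -> i7 (add) RAW r5
  cy7 -> i8 (st) no-port MEM/MEM
  cy8 -> i9 (ld) RAW r5
  cy9 -> i10+i11 (or/xor) 2-wide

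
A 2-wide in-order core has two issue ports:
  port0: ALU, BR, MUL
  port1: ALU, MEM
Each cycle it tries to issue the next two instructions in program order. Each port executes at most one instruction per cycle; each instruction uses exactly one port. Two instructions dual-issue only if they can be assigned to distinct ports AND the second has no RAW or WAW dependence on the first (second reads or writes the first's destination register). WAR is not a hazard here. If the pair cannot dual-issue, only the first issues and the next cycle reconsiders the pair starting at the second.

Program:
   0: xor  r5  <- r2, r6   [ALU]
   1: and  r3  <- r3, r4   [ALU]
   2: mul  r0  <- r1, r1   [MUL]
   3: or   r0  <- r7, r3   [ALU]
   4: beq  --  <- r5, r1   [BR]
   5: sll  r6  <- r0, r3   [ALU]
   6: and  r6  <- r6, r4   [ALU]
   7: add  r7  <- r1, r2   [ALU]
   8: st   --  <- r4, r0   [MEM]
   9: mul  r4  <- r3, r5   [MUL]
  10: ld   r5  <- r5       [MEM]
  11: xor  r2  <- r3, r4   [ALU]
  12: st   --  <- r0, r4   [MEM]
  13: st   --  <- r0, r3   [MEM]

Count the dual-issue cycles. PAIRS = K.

c0: i0+i1 xor+and  dual
c1: i2 mul  WAW r0
c2: i3+i4 or+beq  dual
c3: i5 sll  RAW+WAW r6
c4: i6+i7 and+add  dual
c5: i8+i9 st+mul  dual
c6: i10+i11 ld+xor  dual
c7: i12 st  no-port MEM/MEM
c8: i13 st  tail

PAIRS = 5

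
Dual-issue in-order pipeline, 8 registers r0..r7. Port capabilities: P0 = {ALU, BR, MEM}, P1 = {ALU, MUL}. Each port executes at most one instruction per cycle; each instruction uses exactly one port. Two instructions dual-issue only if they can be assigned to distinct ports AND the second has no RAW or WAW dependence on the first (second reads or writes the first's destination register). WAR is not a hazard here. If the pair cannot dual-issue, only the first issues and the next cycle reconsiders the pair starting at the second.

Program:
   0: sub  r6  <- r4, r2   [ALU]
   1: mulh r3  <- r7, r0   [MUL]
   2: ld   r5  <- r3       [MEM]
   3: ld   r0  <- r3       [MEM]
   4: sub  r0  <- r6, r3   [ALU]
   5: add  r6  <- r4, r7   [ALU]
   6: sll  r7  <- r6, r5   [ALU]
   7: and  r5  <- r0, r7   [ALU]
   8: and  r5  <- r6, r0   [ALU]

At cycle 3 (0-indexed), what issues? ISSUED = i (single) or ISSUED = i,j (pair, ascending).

ISSUED = 4,5

  cy0 -> i0,i1 (sub;mulh) dual
  cy1 -> i2 (ld) no-port MEM/MEM
  cy2 -> i3 (ld) WAW r0
  cy3 -> i4,i5 (sub;add) dual
  cy4 -> i6 (sll) RAW r7
  cy5 -> i7 (and) WAW r5
  cy6 -> i8 (and) tail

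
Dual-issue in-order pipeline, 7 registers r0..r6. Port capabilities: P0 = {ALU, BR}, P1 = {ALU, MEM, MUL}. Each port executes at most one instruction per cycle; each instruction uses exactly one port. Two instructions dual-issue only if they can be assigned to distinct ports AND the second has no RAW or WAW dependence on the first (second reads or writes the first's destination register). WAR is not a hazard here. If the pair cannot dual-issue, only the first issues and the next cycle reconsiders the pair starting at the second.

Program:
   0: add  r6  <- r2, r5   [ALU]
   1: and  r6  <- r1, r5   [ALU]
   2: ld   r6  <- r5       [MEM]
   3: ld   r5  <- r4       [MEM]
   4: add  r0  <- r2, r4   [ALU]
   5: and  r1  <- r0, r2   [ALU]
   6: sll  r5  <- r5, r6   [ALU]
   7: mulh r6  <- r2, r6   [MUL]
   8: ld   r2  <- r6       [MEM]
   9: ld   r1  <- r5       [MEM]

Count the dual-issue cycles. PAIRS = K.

[0] i0  add  -- WAW r6
[1] i1  and  -- WAW r6
[2] i2  ld  -- no-port MEM/MEM
[3] i3&i4  ld+add  -- 2-wide
[4] i5&i6  and+sll  -- 2-wide
[5] i7  mulh  -- no-port MUL/MEM
[6] i8  ld  -- no-port MEM/MEM
[7] i9  ld  -- tail

PAIRS = 2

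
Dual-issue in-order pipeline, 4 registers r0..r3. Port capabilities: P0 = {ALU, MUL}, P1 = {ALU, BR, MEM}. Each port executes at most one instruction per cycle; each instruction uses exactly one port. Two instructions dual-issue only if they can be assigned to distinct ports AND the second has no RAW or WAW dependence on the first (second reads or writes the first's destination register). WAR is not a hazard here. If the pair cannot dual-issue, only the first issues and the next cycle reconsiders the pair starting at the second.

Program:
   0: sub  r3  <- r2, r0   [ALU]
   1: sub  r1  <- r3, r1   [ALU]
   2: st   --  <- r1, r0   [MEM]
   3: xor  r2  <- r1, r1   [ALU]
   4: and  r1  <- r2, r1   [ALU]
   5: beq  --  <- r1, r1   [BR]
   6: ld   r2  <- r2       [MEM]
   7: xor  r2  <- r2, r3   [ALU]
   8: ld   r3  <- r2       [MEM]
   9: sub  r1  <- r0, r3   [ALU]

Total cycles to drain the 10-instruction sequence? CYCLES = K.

#0 head=0: sub.ALU i0 RAW r3
#1 head=1: sub.ALU i1 RAW r1
#2 head=2: st.MEM+xor.ALU i2/i3 dual
#3 head=4: and.ALU i4 RAW r1
#4 head=5: beq.BR i5 no-port BR/MEM
#5 head=6: ld.MEM i6 RAW+WAW r2
#6 head=7: xor.ALU i7 RAW r2
#7 head=8: ld.MEM i8 RAW r3
#8 head=9: sub.ALU i9 tail

CYCLES = 9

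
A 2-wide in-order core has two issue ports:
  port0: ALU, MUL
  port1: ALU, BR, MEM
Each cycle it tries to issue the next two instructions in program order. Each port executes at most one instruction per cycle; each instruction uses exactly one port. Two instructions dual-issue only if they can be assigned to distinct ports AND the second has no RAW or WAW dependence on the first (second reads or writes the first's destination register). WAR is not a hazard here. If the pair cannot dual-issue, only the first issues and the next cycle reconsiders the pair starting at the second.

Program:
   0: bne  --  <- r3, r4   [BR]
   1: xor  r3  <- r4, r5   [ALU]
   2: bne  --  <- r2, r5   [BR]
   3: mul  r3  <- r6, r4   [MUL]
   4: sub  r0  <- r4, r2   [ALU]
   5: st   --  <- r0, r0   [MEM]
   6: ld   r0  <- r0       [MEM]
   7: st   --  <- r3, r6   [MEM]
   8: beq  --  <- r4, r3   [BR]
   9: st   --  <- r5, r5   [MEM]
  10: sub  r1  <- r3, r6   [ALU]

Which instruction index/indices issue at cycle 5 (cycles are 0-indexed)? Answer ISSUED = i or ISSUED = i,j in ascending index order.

#0 head=0: bne.BR xor.ALU i0&i1 dual
#1 head=2: bne.BR mul.MUL i2&i3 dual
#2 head=4: sub.ALU i4 RAW r0
#3 head=5: st.MEM i5 no-port MEM/MEM
#4 head=6: ld.MEM i6 no-port MEM/MEM
#5 head=7: st.MEM i7 no-port MEM/BR
#6 head=8: beq.BR i8 no-port BR/MEM
#7 head=9: st.MEM sub.ALU i9&i10 dual

ISSUED = 7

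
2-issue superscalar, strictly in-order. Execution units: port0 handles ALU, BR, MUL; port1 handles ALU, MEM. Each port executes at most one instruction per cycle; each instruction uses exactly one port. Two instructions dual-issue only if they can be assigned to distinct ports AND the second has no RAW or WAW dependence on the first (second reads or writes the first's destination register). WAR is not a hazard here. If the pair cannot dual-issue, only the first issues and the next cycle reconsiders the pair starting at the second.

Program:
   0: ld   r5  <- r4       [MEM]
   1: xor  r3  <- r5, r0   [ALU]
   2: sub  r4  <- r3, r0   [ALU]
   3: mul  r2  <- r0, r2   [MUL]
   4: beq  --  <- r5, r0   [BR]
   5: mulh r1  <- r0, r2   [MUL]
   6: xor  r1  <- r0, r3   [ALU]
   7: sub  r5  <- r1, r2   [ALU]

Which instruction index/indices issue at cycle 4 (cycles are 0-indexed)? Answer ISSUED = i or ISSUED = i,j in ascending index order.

c0: i0 ld.MEM  RAW r5
c1: i1 xor.ALU  RAW r3
c2: i2/i3 sub.ALU/mul.MUL  pair
c3: i4 beq.BR  no-port BR/MUL
c4: i5 mulh.MUL  WAW r1
c5: i6 xor.ALU  RAW r1
c6: i7 sub.ALU  tail

ISSUED = 5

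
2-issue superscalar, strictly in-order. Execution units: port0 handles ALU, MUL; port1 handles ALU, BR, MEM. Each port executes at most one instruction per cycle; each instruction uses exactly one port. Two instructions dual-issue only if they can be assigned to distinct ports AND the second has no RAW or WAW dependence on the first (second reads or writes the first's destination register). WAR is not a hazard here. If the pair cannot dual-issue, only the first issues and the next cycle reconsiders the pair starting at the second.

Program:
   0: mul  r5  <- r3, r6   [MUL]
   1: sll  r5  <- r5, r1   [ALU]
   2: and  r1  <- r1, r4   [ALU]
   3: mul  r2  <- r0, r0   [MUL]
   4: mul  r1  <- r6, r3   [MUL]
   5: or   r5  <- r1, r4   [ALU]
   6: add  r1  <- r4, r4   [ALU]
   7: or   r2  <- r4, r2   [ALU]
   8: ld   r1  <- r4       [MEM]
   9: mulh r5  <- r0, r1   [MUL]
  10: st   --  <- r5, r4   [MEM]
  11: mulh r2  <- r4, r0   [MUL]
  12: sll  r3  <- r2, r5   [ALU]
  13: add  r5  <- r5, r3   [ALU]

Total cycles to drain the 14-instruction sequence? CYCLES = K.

  cy0 -> i0 (mul) RAW+WAW r5
  cy1 -> i1+i2 (sll/and) dual
  cy2 -> i3 (mul) no-port MUL/MUL
  cy3 -> i4 (mul) RAW r1
  cy4 -> i5+i6 (or/add) dual
  cy5 -> i7+i8 (or/ld) dual
  cy6 -> i9 (mulh) RAW r5
  cy7 -> i10+i11 (st/mulh) dual
  cy8 -> i12 (sll) RAW r3
  cy9 -> i13 (add) tail

CYCLES = 10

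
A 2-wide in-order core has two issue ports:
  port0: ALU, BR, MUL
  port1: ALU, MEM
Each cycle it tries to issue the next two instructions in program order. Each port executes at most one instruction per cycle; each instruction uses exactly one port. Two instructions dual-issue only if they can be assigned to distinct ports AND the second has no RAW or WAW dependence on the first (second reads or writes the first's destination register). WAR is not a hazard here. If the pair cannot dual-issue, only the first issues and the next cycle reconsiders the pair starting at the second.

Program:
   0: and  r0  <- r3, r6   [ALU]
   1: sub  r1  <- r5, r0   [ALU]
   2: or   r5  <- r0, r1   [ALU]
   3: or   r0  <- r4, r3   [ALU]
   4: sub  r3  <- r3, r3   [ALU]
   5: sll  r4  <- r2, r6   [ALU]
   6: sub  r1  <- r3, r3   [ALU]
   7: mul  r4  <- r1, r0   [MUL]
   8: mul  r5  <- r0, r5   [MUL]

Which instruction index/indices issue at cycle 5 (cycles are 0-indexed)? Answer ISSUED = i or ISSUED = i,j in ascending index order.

ISSUED = 7

#0 head=0: and.ALU i0 RAW r0
#1 head=1: sub.ALU i1 RAW r1
#2 head=2: or.ALU/or.ALU i2&i3 dual
#3 head=4: sub.ALU/sll.ALU i4&i5 dual
#4 head=6: sub.ALU i6 RAW r1
#5 head=7: mul.MUL i7 no-port MUL/MUL
#6 head=8: mul.MUL i8 tail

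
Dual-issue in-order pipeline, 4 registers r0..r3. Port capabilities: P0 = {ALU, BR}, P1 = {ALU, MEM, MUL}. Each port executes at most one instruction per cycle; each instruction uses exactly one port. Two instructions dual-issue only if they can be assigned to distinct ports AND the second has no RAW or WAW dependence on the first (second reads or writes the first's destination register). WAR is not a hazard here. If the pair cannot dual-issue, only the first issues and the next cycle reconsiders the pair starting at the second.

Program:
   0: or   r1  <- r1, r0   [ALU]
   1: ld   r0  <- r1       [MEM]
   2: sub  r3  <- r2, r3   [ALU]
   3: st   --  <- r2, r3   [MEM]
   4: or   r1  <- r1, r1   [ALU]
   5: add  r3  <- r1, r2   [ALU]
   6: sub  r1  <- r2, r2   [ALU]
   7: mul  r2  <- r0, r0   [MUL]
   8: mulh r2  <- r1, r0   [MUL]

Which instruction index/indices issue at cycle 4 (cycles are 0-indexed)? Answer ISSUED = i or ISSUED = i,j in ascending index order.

t=0 i0:or ; RAW r1
t=1 i1+i2:ld/sub ; dual
t=2 i3+i4:st/or ; dual
t=3 i5+i6:add/sub ; dual
t=4 i7:mul ; no-port MUL/MUL
t=5 i8:mulh ; tail

ISSUED = 7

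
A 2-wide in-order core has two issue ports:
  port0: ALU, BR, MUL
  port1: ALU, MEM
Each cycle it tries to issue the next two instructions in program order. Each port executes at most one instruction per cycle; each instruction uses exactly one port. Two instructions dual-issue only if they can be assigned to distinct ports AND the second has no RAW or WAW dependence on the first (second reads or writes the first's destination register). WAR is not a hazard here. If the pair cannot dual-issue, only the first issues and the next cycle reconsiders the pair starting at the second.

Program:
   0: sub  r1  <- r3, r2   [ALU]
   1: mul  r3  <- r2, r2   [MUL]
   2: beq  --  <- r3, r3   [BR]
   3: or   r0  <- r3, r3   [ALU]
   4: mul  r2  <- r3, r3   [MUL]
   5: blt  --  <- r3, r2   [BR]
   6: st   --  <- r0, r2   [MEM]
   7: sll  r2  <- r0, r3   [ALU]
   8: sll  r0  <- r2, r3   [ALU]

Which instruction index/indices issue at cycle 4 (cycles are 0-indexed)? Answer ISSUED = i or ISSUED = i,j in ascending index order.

0. sub.ALU/mul.MUL @i0/i1  | dual
1. beq.BR/or.ALU @i2/i3  | dual
2. mul.MUL @i4  | no-port MUL/BR
3. blt.BR/st.MEM @i5/i6  | dual
4. sll.ALU @i7  | RAW r2
5. sll.ALU @i8  | tail

ISSUED = 7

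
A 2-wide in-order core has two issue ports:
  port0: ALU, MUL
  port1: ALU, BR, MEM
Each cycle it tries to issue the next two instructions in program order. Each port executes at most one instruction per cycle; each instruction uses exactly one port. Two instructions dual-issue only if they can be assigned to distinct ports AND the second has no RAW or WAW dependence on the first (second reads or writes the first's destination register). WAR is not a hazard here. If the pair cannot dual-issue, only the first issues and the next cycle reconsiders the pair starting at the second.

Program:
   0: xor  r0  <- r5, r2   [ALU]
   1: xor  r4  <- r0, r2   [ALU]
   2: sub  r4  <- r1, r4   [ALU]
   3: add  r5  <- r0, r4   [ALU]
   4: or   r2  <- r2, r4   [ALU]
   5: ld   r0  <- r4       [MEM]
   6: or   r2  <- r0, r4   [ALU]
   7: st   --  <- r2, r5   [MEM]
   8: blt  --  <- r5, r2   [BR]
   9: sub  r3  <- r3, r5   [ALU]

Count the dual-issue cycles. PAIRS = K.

PAIRS = 2

c0: i0 xor.ALU  RAW r0
c1: i1 xor.ALU  RAW+WAW r4
c2: i2 sub.ALU  RAW r4
c3: i3,i4 add.ALU+or.ALU  2-wide
c4: i5 ld.MEM  RAW r0
c5: i6 or.ALU  RAW r2
c6: i7 st.MEM  no-port MEM/BR
c7: i8,i9 blt.BR+sub.ALU  2-wide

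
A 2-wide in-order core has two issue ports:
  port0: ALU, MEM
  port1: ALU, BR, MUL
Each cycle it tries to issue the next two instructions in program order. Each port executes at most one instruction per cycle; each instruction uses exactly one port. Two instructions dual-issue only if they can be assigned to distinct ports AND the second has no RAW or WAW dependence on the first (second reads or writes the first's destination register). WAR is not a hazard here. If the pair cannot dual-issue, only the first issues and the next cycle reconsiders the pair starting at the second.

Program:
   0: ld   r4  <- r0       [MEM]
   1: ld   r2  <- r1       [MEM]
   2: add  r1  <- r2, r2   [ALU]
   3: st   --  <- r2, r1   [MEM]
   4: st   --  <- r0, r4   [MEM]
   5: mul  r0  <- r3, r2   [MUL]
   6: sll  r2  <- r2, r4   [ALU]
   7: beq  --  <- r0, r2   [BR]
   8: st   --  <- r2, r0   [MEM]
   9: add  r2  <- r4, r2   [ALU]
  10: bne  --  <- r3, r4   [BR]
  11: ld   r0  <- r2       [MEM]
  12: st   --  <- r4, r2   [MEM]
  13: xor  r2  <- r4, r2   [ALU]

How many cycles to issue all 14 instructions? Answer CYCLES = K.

CYCLES = 10

#0 head=0: ld i0 no-port MEM/MEM
#1 head=1: ld i1 RAW r2
#2 head=2: add i2 RAW r1
#3 head=3: st i3 no-port MEM/MEM
#4 head=4: st/mul i4,i5 dual
#5 head=6: sll i6 RAW r2
#6 head=7: beq/st i7,i8 dual
#7 head=9: add/bne i9,i10 dual
#8 head=11: ld i11 no-port MEM/MEM
#9 head=12: st/xor i12,i13 dual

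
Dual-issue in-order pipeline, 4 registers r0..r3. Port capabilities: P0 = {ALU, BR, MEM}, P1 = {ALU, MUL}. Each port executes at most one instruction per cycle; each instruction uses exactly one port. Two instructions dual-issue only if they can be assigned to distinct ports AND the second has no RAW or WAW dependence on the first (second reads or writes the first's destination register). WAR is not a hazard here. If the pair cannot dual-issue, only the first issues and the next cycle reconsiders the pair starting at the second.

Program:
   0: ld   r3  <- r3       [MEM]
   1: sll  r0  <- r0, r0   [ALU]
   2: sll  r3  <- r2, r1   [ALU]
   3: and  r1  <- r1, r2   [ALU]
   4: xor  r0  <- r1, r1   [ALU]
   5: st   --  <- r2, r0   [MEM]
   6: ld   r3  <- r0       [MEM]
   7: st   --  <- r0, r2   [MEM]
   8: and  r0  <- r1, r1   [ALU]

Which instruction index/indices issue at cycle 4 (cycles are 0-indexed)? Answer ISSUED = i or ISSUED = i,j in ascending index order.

ISSUED = 6

#0 head=0: ld sll i0,i1 dual
#1 head=2: sll and i2,i3 dual
#2 head=4: xor i4 RAW r0
#3 head=5: st i5 no-port MEM/MEM
#4 head=6: ld i6 no-port MEM/MEM
#5 head=7: st and i7,i8 dual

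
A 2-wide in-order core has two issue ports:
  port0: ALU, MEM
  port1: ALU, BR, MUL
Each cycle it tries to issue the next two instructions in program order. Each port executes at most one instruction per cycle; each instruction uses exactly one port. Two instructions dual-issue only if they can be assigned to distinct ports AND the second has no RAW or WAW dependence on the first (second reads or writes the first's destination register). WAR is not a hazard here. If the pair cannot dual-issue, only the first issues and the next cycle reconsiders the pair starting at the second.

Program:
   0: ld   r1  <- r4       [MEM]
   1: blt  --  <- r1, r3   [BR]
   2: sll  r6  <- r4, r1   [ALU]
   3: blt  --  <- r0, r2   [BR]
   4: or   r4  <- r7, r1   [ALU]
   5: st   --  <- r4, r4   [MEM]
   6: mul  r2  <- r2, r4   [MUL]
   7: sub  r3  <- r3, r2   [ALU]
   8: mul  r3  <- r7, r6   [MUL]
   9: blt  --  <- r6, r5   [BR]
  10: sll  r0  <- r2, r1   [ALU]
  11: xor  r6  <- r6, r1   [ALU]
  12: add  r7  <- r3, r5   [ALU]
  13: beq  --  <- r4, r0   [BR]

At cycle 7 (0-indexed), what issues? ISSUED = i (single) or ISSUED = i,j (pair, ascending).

ISSUED = 11,12

#0 head=0: ld.MEM i0 RAW r1
#1 head=1: blt.BR/sll.ALU i1+i2 2-wide
#2 head=3: blt.BR/or.ALU i3+i4 2-wide
#3 head=5: st.MEM/mul.MUL i5+i6 2-wide
#4 head=7: sub.ALU i7 WAW r3
#5 head=8: mul.MUL i8 no-port MUL/BR
#6 head=9: blt.BR/sll.ALU i9+i10 2-wide
#7 head=11: xor.ALU/add.ALU i11+i12 2-wide
#8 head=13: beq.BR i13 tail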